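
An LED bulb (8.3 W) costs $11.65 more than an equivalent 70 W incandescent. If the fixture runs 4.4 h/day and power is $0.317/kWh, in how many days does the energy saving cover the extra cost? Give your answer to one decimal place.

135.4 days

Power saved = 70 − 8.3 = 61.7 W
Daily energy saved = 61.7 W × 4.4 h = 271.5 Wh = 0.27148 kWh
Daily savings = 0.27148 × $0.317 = $0.0861
Payback = $11.65 / $0.0861 per day = 135.4 days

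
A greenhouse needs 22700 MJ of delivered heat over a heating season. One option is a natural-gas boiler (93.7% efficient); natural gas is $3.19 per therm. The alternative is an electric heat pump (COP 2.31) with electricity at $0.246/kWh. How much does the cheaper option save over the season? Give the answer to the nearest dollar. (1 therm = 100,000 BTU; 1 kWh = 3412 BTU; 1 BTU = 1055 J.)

Heat load = 22700 MJ = 22,700,000,000 J / 1055 = 21,516,588 BTU
Gas: input = 21,516,588 / 0.937 = 22,963,274 BTU = 229.6 therm → 229.6 × $3.19 = $732.53
Heat pump: 21,516,588 BTU / 3412 = 6,306 kWh heat; / 2.31 = 2,730 kWh in → × $0.246 = $671.56
Difference = |$732.53 − $671.56| = $60.96 ≈ $61

$61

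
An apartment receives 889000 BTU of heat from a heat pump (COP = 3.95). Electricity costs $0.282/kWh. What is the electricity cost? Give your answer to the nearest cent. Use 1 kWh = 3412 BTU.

$18.60

Heat delivered = 889,000 BTU / 3412 = 260.6 kWh
Electrical input = 260.6 kWh / 3.95 = 65.96 kWh
Cost = 65.96 × $0.282/kWh = $18.60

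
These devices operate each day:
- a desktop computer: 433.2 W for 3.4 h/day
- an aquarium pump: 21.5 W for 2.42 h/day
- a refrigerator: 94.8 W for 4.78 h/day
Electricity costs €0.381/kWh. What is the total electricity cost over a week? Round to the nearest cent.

desktop computer: 433.2 W × 3.4 h × 7 d = 10,310 Wh = 10.31 kWh
aquarium pump: 21.5 W × 2.42 h × 7 d = 364 Wh = 0.3642 kWh
refrigerator: 94.8 W × 4.78 h × 7 d = 3,172 Wh = 3.172 kWh
Total energy = 10.31 + 0.3642 + 3.172 = 13.85 kWh
Cost = 13.85 kWh × €0.381 = €5.28

€5.28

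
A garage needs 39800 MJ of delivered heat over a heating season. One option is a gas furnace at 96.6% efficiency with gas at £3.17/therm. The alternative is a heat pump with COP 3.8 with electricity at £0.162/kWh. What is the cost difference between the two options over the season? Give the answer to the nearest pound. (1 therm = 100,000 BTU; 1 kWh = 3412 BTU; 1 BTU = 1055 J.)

Heat load = 39800 MJ = 39,800,000,000 J / 1055 = 37,725,118 BTU
Gas: input = 37,725,118 / 0.966 = 39,052,918 BTU = 390.5 therm → 390.5 × £3.17 = £1,237.98
Heat pump: 37,725,118 BTU / 3412 = 11,060 kWh heat; / 3.8 = 2,910 kWh in → × £0.162 = £471.36
Difference = |£1,237.98 − £471.36| = £766.62 ≈ £767

£767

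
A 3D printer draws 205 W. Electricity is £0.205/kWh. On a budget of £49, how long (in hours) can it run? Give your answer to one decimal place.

1166.0 h

Energy budget = £49 / £0.205 per kWh = 239 kWh = 239,024 Wh
Runtime = 239,024 Wh / 205 W = 1,166 h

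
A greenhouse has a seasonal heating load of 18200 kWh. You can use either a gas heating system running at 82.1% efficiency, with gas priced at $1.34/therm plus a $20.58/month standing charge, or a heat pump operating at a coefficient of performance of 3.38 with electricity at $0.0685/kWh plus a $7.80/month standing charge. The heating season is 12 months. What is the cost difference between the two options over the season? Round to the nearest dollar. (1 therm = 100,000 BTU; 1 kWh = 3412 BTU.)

$798

Heat load = 18200 kWh × 3412 = 62,098,400 BTU
Gas: input = 62,098,400 / 0.821 = 75,637,515 BTU = 756.4 therm → 756.4 × $1.34 = $1,013.54; + 12 × $20.58 standing = $1,260.50
Heat pump: 62,098,400 BTU / 3412 = 18,200 kWh heat; / 3.38 = 5,385 kWh in → × $0.0685 = $368.85; + 12 × $7.80 standing = $462.45
Difference = |$1,260.50 − $462.45| = $798.06 ≈ $798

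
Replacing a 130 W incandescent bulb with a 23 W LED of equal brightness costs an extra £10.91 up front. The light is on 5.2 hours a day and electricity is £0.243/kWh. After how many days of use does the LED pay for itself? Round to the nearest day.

Power saved = 130 − 23 = 107 W
Daily energy saved = 107 W × 5.2 h = 556.4 Wh = 0.5564 kWh
Daily savings = 0.5564 × £0.243 = £0.1352
Payback = £10.91 / £0.1352 per day = 80.69 days

81 days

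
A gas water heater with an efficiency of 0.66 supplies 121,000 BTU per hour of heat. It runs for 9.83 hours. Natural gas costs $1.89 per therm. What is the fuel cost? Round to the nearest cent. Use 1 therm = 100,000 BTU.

Heat delivered = 121,000 BTU/h × 9.83 h = 1,189,430 BTU
Gas input = 1,189,430 / 0.66 = 1,802,167 BTU
= 1,802,167 / 100,000 = 18.02 therm
Cost = 18.02 × $1.89/therm = $34.06

$34.06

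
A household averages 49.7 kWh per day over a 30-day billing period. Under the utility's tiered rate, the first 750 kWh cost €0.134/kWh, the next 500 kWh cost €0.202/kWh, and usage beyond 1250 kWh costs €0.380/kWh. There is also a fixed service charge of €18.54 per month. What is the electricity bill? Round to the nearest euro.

Usage = 49.7 kWh/day × 30 days = 1491 kWh
First 750 kWh × €0.134 = €100.50
Next 500 kWh × €0.202 = €101.00
Remaining 241 kWh × €0.380 = €91.58
Energy charge = €293.08; + service €18.54 = €311.62 ≈ €312

€312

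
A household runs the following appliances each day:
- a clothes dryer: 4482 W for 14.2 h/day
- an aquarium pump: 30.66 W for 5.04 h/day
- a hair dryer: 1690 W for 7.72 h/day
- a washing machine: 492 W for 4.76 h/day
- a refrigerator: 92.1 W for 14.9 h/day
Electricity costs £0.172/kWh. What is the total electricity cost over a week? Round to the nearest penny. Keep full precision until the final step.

clothes dryer: 4482 W × 14.2 h × 7 d = 445,511 Wh = 445.5 kWh
aquarium pump: 30.66 W × 5.04 h × 7 d = 1,082 Wh = 1.082 kWh
hair dryer: 1690 W × 7.72 h × 7 d = 91,328 Wh = 91.33 kWh
washing machine: 492 W × 4.76 h × 7 d = 16,393 Wh = 16.39 kWh
refrigerator: 92.1 W × 14.9 h × 7 d = 9,606 Wh = 9.606 kWh
Total energy = 445.5 + 1.082 + 91.33 + 16.39 + 9.606 = 563.9 kWh
Cost = 563.9 kWh × £0.172 = £96.99

£96.99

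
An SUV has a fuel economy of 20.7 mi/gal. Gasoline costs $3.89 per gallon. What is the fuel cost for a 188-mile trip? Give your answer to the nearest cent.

$35.33

Fuel = 188 mi / 20.7 mpg = 9.082 gal
Cost = 9.082 gal × $3.89/gal = $35.33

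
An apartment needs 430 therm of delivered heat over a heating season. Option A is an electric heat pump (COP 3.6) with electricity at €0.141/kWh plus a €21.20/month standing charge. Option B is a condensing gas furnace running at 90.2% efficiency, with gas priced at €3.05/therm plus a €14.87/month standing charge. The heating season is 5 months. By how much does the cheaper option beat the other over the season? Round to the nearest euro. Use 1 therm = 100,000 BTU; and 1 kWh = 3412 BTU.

€929

Heat load = 430 therm × 100,000 = 43,000,000 BTU
Gas: input = 43,000,000 / 0.902 = 47,671,840 BTU = 476.7 therm → 476.7 × €3.05 = €1,453.99; + 5 × €14.87 standing = €1,528.34
Heat pump: 43,000,000 BTU / 3412 = 12,600 kWh heat; / 3.6 = 3,501 kWh in → × €0.141 = €493.60; + 5 × €21.20 standing = €599.60
Difference = |€1,528.34 − €599.60| = €928.74 ≈ €929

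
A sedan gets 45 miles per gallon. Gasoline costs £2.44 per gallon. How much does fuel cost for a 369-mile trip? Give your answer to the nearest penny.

£20.01

Fuel = 369 mi / 45 mpg = 8.2 gal
Cost = 8.2 gal × £2.44/gal = £20.01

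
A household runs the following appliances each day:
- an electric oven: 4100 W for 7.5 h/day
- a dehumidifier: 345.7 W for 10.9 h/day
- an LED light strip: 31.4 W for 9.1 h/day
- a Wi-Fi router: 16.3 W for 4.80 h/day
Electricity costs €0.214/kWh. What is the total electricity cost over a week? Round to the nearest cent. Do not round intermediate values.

electric oven: 4100 W × 7.5 h × 7 d = 215,250 Wh = 215.2 kWh
dehumidifier: 345.7 W × 10.9 h × 7 d = 26,377 Wh = 26.38 kWh
LED light strip: 31.4 W × 9.1 h × 7 d = 2,000 Wh = 2 kWh
Wi-Fi router: 16.3 W × 4.80 h × 7 d = 548 Wh = 0.5477 kWh
Total energy = 215.2 + 26.38 + 2 + 0.5477 = 244.2 kWh
Cost = 244.2 kWh × €0.214 = €52.25

€52.25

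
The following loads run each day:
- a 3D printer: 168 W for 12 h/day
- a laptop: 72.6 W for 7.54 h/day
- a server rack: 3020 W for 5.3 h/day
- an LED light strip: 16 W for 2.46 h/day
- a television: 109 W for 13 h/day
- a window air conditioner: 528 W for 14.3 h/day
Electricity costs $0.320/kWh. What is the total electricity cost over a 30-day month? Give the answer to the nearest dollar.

$265

3D printer: 168 W × 12 h × 30 d = 60,480 Wh = 60.48 kWh
laptop: 72.6 W × 7.54 h × 30 d = 16,422 Wh = 16.42 kWh
server rack: 3020 W × 5.3 h × 30 d = 480,180 Wh = 480.2 kWh
LED light strip: 16 W × 2.46 h × 30 d = 1,181 Wh = 1.181 kWh
television: 109 W × 13 h × 30 d = 42,510 Wh = 42.51 kWh
window air conditioner: 528 W × 14.3 h × 30 d = 226,512 Wh = 226.5 kWh
Total energy = 60.48 + 16.42 + 480.2 + 1.181 + 42.51 + 226.5 = 827.3 kWh
Cost = 827.3 kWh × $0.320 = $264.73 ≈ $265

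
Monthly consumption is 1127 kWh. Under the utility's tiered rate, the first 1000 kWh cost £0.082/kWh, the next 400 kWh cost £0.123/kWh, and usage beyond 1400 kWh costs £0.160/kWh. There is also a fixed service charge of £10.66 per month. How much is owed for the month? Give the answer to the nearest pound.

First 1000 kWh × £0.082 = £82.00
Next 127 kWh × £0.123 = £15.62
Remaining tier: 0 kWh (not reached)
Energy charge = £97.62; + service £10.66 = £108.28 ≈ £108

£108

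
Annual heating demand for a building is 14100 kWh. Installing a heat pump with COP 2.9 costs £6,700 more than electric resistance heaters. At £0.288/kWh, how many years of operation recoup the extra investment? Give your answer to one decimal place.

2.5 years

Resistance: 14100 kWh × £0.288 = £4,060.80/yr
Heat pump: 14100 / 2.9 = 4862 kWh in → × £0.288 = £1,400.28/yr
Annual savings = £2,660.52
Payback = £6,700 / £2,660.52 = 2.52 years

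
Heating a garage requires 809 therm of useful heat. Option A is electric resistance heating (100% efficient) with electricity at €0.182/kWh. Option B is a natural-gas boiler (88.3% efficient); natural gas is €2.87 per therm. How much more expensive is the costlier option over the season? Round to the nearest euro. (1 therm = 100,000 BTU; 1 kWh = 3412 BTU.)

€1686

Heat load = 809 therm × 100,000 = 80,900,000 BTU
Gas: input = 80,900,000 / 0.883 = 91,619,479 BTU = 916.2 therm → 916.2 × €2.87 = €2,629.48
Electric: 80,900,000 BTU / 3412 = 23,710 kWh → × €0.182 = €4,315.30
Difference = |€2,629.48 − €4,315.30| = €1,685.82 ≈ €1686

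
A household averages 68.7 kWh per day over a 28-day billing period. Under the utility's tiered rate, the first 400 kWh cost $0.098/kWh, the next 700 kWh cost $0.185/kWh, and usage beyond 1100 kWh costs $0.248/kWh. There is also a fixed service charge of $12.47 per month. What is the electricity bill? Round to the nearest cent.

$385.42

Usage = 68.7 kWh/day × 28 days = 1923.6 kWh
First 400 kWh × $0.098 = $39.20
Next 700 kWh × $0.185 = $129.50
Remaining 823.6 kWh × $0.248 = $204.25
Energy charge = $372.95; + service $12.47 = $385.42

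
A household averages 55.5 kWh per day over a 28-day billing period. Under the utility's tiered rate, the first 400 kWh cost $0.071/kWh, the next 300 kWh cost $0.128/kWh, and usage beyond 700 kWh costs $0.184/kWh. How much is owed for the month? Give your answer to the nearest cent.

$223.94

Usage = 55.5 kWh/day × 28 days = 1554 kWh
First 400 kWh × $0.071 = $28.40
Next 300 kWh × $0.128 = $38.40
Remaining 854 kWh × $0.184 = $157.14
Total = $223.94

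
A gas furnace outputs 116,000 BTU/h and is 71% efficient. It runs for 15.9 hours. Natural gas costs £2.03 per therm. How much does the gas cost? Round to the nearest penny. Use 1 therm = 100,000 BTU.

Heat delivered = 116,000 BTU/h × 15.9 h = 1,844,400 BTU
Gas input = 1,844,400 / 0.71 = 2,597,746 BTU
= 2,597,746 / 100,000 = 25.98 therm
Cost = 25.98 × £2.03/therm = £52.73

£52.73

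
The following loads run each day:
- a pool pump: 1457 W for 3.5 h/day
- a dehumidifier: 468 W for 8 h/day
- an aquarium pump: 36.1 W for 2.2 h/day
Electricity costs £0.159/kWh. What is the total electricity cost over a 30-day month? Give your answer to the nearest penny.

pool pump: 1457 W × 3.5 h × 30 d = 152,985 Wh = 153 kWh
dehumidifier: 468 W × 8 h × 30 d = 112,320 Wh = 112.3 kWh
aquarium pump: 36.1 W × 2.2 h × 30 d = 2,383 Wh = 2.383 kWh
Total energy = 153 + 112.3 + 2.383 = 267.7 kWh
Cost = 267.7 kWh × £0.159 = £42.56

£42.56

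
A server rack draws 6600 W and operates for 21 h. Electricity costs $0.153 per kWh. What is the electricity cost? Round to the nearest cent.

Energy = 6600 W × 21 h = 138,600 Wh = 138.6 kWh
Cost = 138.6 kWh × $0.153/kWh = $21.21

$21.21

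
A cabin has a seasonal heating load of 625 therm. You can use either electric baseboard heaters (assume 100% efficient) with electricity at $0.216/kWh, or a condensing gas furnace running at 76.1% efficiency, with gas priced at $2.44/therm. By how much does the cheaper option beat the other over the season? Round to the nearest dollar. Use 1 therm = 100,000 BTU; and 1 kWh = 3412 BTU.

Heat load = 625 therm × 100,000 = 62,500,000 BTU
Gas: input = 62,500,000 / 0.761 = 82,128,778 BTU = 821.3 therm → 821.3 × $2.44 = $2,003.94
Electric: 62,500,000 BTU / 3412 = 18,320 kWh → × $0.216 = $3,956.62
Difference = |$2,003.94 − $3,956.62| = $1,952.68 ≈ $1953

$1953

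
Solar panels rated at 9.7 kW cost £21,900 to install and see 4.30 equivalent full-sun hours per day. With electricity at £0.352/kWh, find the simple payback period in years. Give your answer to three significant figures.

4.09 years

Daily generation = 9.7 kW × 4.30 h = 41.71 kWh
Annual generation = 41.71 × 365 = 15224 kWh
Annual savings = 15224 × £0.352 = £5,358.90
Payback = £21,900 / £5,358.90 = 4.09 years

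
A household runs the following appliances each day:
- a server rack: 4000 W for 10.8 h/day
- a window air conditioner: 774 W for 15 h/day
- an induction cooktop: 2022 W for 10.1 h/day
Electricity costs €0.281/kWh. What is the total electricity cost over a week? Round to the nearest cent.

server rack: 4000 W × 10.8 h × 7 d = 302,400 Wh = 302.4 kWh
window air conditioner: 774 W × 15 h × 7 d = 81,270 Wh = 81.27 kWh
induction cooktop: 2022 W × 10.1 h × 7 d = 142,955 Wh = 143 kWh
Total energy = 302.4 + 81.27 + 143 = 526.6 kWh
Cost = 526.6 kWh × €0.281 = €147.98

€147.98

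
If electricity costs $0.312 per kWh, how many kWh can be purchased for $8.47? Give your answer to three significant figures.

27.1 kWh

$8.47 / $0.312 per kWh = 27.15 kWh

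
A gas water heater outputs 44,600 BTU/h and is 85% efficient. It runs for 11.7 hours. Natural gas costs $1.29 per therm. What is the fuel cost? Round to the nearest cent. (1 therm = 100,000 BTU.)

Heat delivered = 44,600 BTU/h × 11.7 h = 521,820 BTU
Gas input = 521,820 / 0.85 = 613,906 BTU
= 613,906 / 100,000 = 6.139 therm
Cost = 6.139 × $1.29/therm = $7.92

$7.92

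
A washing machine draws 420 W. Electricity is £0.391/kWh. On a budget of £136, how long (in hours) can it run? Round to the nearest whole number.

828 h

Energy budget = £136 / £0.391 per kWh = 347.8 kWh = 347,826 Wh
Runtime = 347,826 Wh / 420 W = 828.2 h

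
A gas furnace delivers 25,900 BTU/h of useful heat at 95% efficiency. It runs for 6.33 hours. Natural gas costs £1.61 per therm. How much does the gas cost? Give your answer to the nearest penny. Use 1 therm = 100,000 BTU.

£2.78

Heat delivered = 25,900 BTU/h × 6.33 h = 163,947 BTU
Gas input = 163,947 / 0.95 = 172,576 BTU
= 172,576 / 100,000 = 1.726 therm
Cost = 1.726 × £1.61/therm = £2.78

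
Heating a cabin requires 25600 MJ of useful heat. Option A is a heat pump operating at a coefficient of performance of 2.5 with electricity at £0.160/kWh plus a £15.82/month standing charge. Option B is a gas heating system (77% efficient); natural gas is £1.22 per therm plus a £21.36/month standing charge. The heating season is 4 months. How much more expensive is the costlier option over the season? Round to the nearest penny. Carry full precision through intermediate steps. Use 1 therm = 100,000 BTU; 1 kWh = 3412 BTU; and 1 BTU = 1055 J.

£48.53

Heat load = 25600 MJ = 25,600,000,000 J / 1055 = 24,265,403 BTU
Gas: input = 24,265,403 / 0.77 = 31,513,510 BTU = 315.1 therm → 315.1 × £1.22 = £384.46; + 4 × £21.36 standing = £469.90
Heat pump: 24,265,403 BTU / 3412 = 7,112 kWh heat; / 2.5 = 2,845 kWh in → × £0.160 = £455.15; + 4 × £15.82 standing = £518.43
Difference = |£469.90 − £518.43| = £48.53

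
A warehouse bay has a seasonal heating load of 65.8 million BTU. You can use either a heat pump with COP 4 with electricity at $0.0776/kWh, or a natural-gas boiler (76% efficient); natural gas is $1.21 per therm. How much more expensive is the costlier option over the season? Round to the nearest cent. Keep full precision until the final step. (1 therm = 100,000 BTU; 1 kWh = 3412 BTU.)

Heat load = 65.8 × 10⁶ BTU = 65,800,000 BTU
Gas: input = 65,800,000 / 0.76 = 86,578,947 BTU = 865.8 therm → 865.8 × $1.21 = $1,047.61
Heat pump: 65,800,000 BTU / 3412 = 19,280 kWh heat; / 4 = 4,821 kWh in → × $0.0776 = $374.13
Difference = |$1,047.61 − $374.13| = $673.48

$673.48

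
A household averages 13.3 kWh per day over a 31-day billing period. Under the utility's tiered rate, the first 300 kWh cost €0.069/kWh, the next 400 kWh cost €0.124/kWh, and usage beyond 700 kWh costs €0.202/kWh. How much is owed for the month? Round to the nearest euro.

€35

Usage = 13.3 kWh/day × 31 days = 412.3 kWh
First 300 kWh × €0.069 = €20.70
Next 112.3 kWh × €0.124 = €13.93
Remaining tier: 0 kWh (not reached)
Total = €34.63 ≈ €35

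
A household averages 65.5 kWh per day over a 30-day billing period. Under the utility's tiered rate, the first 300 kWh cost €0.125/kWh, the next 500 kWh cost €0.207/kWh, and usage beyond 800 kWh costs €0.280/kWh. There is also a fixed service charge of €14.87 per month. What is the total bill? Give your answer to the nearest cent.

€482.07

Usage = 65.5 kWh/day × 30 days = 1965 kWh
First 300 kWh × €0.125 = €37.50
Next 500 kWh × €0.207 = €103.50
Remaining 1165 kWh × €0.280 = €326.20
Energy charge = €467.20; + service €14.87 = €482.07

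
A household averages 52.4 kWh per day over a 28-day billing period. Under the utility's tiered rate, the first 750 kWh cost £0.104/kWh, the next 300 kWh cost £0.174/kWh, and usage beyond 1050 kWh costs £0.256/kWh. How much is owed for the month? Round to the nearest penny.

Usage = 52.4 kWh/day × 28 days = 1467.2 kWh
First 750 kWh × £0.104 = £78.00
Next 300 kWh × £0.174 = £52.20
Remaining 417.2 kWh × £0.256 = £106.80
Total = £237.00

£237.00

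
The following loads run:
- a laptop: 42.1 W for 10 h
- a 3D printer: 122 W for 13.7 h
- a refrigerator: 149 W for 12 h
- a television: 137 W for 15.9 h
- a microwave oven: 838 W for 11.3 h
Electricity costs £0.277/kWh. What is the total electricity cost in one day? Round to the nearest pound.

£4

laptop: 42.1 W × 10 h = 421 Wh = 0.421 kWh
3D printer: 122 W × 13.7 h = 1,671 Wh = 1.671 kWh
refrigerator: 149 W × 12 h = 1,788 Wh = 1.788 kWh
television: 137 W × 15.9 h = 2,178 Wh = 2.178 kWh
microwave oven: 838 W × 11.3 h = 9,469 Wh = 9.469 kWh
Total energy = 0.421 + 1.671 + 1.788 + 2.178 + 9.469 = 15.53 kWh
Cost = 15.53 kWh × £0.277 = £4.30 ≈ £4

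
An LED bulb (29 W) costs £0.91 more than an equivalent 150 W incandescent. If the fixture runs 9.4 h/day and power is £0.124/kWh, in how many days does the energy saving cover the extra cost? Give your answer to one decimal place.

Power saved = 150 − 29 = 121 W
Daily energy saved = 121 W × 9.4 h = 1137 Wh = 1.1374 kWh
Daily savings = 1.1374 × £0.124 = £0.1410
Payback = £0.91 / £0.1410 per day = 6.452 days

6.5 days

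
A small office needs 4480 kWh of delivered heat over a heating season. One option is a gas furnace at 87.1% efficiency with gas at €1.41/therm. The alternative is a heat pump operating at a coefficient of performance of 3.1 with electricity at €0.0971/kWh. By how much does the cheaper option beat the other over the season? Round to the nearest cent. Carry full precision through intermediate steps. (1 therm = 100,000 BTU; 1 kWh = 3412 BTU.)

€107.13

Heat load = 4480 kWh × 3412 = 15,285,760 BTU
Gas: input = 15,285,760 / 0.871 = 17,549,667 BTU = 175.5 therm → 175.5 × €1.41 = €247.45
Heat pump: 15,285,760 BTU / 3412 = 4,480 kWh heat; / 3.1 = 1,445 kWh in → × €0.0971 = €140.33
Difference = |€247.45 − €140.33| = €107.13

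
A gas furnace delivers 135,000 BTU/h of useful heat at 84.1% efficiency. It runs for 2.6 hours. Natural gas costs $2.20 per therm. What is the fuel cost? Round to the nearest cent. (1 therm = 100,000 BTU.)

$9.18

Heat delivered = 135,000 BTU/h × 2.6 h = 351,000 BTU
Gas input = 351,000 / 0.841 = 417,360 BTU
= 417,360 / 100,000 = 4.174 therm
Cost = 4.174 × $2.20/therm = $9.18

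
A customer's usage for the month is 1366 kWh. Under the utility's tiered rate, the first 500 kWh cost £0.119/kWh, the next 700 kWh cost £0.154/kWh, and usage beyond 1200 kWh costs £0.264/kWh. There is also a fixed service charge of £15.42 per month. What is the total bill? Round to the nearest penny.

£226.54

First 500 kWh × £0.119 = £59.50
Next 700 kWh × £0.154 = £107.80
Remaining 166 kWh × £0.264 = £43.82
Energy charge = £211.12; + service £15.42 = £226.54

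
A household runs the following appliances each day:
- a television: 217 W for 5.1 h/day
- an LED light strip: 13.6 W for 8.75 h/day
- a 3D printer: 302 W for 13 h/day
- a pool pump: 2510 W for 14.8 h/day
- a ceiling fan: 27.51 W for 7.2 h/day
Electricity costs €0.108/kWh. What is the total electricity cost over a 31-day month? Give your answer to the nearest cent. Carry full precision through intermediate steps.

television: 217 W × 5.1 h × 31 d = 34,308 Wh = 34.31 kWh
LED light strip: 13.6 W × 8.75 h × 31 d = 3,689 Wh = 3.689 kWh
3D printer: 302 W × 13 h × 31 d = 121,706 Wh = 121.7 kWh
pool pump: 2510 W × 14.8 h × 31 d = 1,151,588 Wh = 1,152 kWh
ceiling fan: 27.51 W × 7.2 h × 31 d = 6,140 Wh = 6.14 kWh
Total energy = 34.31 + 3.689 + 121.7 + 1,152 + 6.14 = 1,317 kWh
Cost = 1,317 kWh × €0.108 = €142.28

€142.28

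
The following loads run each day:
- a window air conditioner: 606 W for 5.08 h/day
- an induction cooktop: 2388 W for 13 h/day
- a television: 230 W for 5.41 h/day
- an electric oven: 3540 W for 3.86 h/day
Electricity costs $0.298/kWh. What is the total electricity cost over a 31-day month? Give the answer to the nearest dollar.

$453

window air conditioner: 606 W × 5.08 h × 31 d = 95,433 Wh = 95.43 kWh
induction cooktop: 2388 W × 13 h × 31 d = 962,364 Wh = 962.4 kWh
television: 230 W × 5.41 h × 31 d = 38,573 Wh = 38.57 kWh
electric oven: 3540 W × 3.86 h × 31 d = 423,596 Wh = 423.6 kWh
Total energy = 95.43 + 962.4 + 38.57 + 423.6 = 1,520 kWh
Cost = 1,520 kWh × $0.298 = $452.95 ≈ $453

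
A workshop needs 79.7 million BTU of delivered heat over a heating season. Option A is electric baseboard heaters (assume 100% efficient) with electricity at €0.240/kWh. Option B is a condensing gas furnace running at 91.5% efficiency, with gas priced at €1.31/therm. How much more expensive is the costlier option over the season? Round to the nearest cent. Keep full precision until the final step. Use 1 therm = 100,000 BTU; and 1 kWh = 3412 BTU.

Heat load = 79.7 × 10⁶ BTU = 79,700,000 BTU
Gas: input = 79,700,000 / 0.915 = 87,103,825 BTU = 871 therm → 871 × €1.31 = €1,141.06
Electric: 79,700,000 BTU / 3412 = 23,360 kWh → × €0.240 = €5,606.10
Difference = |€1,141.06 − €5,606.10| = €4,465.04

€4465.04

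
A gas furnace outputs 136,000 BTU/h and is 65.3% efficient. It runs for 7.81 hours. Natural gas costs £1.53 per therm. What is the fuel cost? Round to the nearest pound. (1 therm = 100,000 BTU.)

£25

Heat delivered = 136,000 BTU/h × 7.81 h = 1,062,160 BTU
Gas input = 1,062,160 / 0.653 = 1,626,585 BTU
= 1,626,585 / 100,000 = 16.27 therm
Cost = 16.27 × £1.53/therm = £24.89 ≈ £25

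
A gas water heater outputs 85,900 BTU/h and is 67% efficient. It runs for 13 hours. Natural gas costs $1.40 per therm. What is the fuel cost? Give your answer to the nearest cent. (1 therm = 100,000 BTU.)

Heat delivered = 85,900 BTU/h × 13 h = 1,116,700 BTU
Gas input = 1,116,700 / 0.67 = 1,666,716 BTU
= 1,666,716 / 100,000 = 16.67 therm
Cost = 16.67 × $1.40/therm = $23.33

$23.33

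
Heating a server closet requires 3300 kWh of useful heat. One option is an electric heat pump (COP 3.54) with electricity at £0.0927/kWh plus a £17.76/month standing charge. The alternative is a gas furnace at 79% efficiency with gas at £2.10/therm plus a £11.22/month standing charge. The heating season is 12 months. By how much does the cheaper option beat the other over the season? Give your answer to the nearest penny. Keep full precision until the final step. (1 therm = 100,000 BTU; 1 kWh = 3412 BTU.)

Heat load = 3300 kWh × 3412 = 11,259,600 BTU
Gas: input = 11,259,600 / 0.79 = 14,252,658 BTU = 142.5 therm → 142.5 × £2.10 = £299.31; + 12 × £11.22 standing = £433.95
Heat pump: 11,259,600 BTU / 3412 = 3,300 kWh heat; / 3.54 = 932.2 kWh in → × £0.0927 = £86.42; + 12 × £17.76 standing = £299.54
Difference = |£433.95 − £299.54| = £134.41

£134.41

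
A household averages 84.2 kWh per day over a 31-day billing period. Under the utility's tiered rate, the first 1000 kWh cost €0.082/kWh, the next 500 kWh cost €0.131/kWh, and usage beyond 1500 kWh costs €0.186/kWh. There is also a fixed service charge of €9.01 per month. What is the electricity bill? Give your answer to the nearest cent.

€363.01

Usage = 84.2 kWh/day × 31 days = 2610.2 kWh
First 1000 kWh × €0.082 = €82.00
Next 500 kWh × €0.131 = €65.50
Remaining 1110.2 kWh × €0.186 = €206.50
Energy charge = €354.00; + service €9.01 = €363.01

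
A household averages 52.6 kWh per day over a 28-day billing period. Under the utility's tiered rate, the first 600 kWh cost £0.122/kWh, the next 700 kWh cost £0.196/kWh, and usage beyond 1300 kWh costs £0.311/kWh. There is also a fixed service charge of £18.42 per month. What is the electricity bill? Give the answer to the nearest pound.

£283

Usage = 52.6 kWh/day × 28 days = 1472.8 kWh
First 600 kWh × £0.122 = £73.20
Next 700 kWh × £0.196 = £137.20
Remaining 172.8 kWh × £0.311 = £53.74
Energy charge = £264.14; + service £18.42 = £282.56 ≈ £283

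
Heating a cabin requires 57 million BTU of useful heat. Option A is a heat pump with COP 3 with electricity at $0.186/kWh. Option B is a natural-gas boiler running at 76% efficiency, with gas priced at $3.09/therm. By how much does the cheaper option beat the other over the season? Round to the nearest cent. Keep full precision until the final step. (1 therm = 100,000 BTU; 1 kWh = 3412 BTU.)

Heat load = 57 × 10⁶ BTU = 57,000,000 BTU
Gas: input = 57,000,000 / 0.76 = 75,000,000 BTU = 750 therm → 750 × $3.09 = $2,317.50
Heat pump: 57,000,000 BTU / 3412 = 16,710 kWh heat; / 3 = 5,569 kWh in → × $0.186 = $1,035.76
Difference = |$2,317.50 − $1,035.76| = $1,281.74

$1281.74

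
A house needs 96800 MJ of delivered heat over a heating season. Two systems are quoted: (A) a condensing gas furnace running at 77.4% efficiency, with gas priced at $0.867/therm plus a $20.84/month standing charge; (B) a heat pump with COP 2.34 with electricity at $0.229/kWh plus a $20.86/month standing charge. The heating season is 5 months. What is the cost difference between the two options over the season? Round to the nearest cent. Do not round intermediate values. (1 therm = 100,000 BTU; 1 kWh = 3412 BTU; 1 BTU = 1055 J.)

Heat load = 96800 MJ = 96,800,000,000 J / 1055 = 91,753,555 BTU
Gas: input = 91,753,555 / 0.774 = 118,544,644 BTU = 1,185 therm → 1,185 × $0.867 = $1,027.78; + 5 × $20.84 standing = $1,131.98
Heat pump: 91,753,555 BTU / 3412 = 26,890 kWh heat; / 2.34 = 11,490 kWh in → × $0.229 = $2,631.68; + 5 × $20.86 standing = $2,735.98
Difference = |$1,131.98 − $2,735.98| = $1,604.00

$1604.00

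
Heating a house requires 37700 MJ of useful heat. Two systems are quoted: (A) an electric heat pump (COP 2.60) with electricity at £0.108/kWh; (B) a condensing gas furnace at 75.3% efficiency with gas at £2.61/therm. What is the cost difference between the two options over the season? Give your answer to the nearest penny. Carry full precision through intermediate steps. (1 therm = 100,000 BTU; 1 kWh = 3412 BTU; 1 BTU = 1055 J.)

£803.57

Heat load = 37700 MJ = 37,700,000,000 J / 1055 = 35,734,597 BTU
Gas: input = 35,734,597 / 0.753 = 47,456,304 BTU = 474.6 therm → 474.6 × £2.61 = £1,238.61
Heat pump: 35,734,597 BTU / 3412 = 10,470 kWh heat; / 2.60 = 4,028 kWh in → × £0.108 = £435.04
Difference = |£1,238.61 − £435.04| = £803.57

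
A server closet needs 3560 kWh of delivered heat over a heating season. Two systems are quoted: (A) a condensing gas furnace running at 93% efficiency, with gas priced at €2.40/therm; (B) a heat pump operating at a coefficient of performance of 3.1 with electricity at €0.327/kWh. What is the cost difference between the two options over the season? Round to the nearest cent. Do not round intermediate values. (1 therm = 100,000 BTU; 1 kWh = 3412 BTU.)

€62.06

Heat load = 3560 kWh × 3412 = 12,146,720 BTU
Gas: input = 12,146,720 / 0.93 = 13,060,989 BTU = 130.6 therm → 130.6 × €2.40 = €313.46
Heat pump: 12,146,720 BTU / 3412 = 3,560 kWh heat; / 3.1 = 1,148 kWh in → × €0.327 = €375.52
Difference = |€313.46 − €375.52| = €62.06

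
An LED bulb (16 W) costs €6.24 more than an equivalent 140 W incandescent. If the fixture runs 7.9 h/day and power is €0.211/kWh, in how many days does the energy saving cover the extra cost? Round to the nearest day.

Power saved = 140 − 16 = 124 W
Daily energy saved = 124 W × 7.9 h = 979.6 Wh = 0.9796 kWh
Daily savings = 0.9796 × €0.211 = €0.2067
Payback = €6.24 / €0.2067 per day = 30.19 days

30 days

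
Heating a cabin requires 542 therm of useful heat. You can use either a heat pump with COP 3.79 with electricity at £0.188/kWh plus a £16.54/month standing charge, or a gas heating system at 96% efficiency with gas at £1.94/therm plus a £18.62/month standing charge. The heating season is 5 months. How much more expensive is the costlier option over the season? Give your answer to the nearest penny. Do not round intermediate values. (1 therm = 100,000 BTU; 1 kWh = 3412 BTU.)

£317.72

Heat load = 542 therm × 100,000 = 54,200,000 BTU
Gas: input = 54,200,000 / 0.96 = 56,458,333 BTU = 564.6 therm → 564.6 × £1.94 = £1,095.29; + 5 × £18.62 standing = £1,188.39
Heat pump: 54,200,000 BTU / 3412 = 15,890 kWh heat; / 3.79 = 4,191 kWh in → × £0.188 = £787.97; + 5 × £16.54 standing = £870.67
Difference = |£1,188.39 − £870.67| = £317.72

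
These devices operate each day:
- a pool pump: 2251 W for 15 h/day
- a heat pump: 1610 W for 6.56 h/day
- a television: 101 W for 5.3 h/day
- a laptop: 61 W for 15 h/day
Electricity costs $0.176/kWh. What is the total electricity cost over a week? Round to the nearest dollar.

pool pump: 2251 W × 15 h × 7 d = 236,355 Wh = 236.4 kWh
heat pump: 1610 W × 6.56 h × 7 d = 73,931 Wh = 73.93 kWh
television: 101 W × 5.3 h × 7 d = 3,747 Wh = 3.747 kWh
laptop: 61 W × 15 h × 7 d = 6,405 Wh = 6.405 kWh
Total energy = 236.4 + 73.93 + 3.747 + 6.405 = 320.4 kWh
Cost = 320.4 kWh × $0.176 = $56.40 ≈ $56

$56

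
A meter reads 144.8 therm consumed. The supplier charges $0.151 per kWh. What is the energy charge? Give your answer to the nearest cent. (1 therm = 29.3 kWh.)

$640.64

144.8 therm × (29.3 kWh/therm) = 4,243 kWh
Cost = 4,243 kWh × $0.151/kWh = $640.64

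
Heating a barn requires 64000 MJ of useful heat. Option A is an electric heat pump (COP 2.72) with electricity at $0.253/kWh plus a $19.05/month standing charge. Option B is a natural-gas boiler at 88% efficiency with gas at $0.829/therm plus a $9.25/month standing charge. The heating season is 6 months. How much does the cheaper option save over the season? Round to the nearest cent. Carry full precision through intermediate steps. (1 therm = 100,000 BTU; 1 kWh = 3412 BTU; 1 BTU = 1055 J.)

$1141.07

Heat load = 64000 MJ = 64,000,000,000 J / 1055 = 60,663,507 BTU
Gas: input = 60,663,507 / 0.88 = 68,935,804 BTU = 689.4 therm → 689.4 × $0.829 = $571.48; + 6 × $9.25 standing = $626.98
Heat pump: 60,663,507 BTU / 3412 = 17,780 kWh heat; / 2.72 = 6,537 kWh in → × $0.253 = $1,653.75; + 6 × $19.05 standing = $1,768.05
Difference = |$626.98 − $1,768.05| = $1,141.07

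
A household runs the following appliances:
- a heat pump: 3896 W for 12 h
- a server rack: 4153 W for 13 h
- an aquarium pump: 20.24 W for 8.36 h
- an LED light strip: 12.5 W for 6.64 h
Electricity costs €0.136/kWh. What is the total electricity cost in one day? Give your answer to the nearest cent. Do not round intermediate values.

€13.74

heat pump: 3896 W × 12 h = 46,752 Wh = 46.75 kWh
server rack: 4153 W × 13 h = 53,989 Wh = 53.99 kWh
aquarium pump: 20.24 W × 8.36 h = 169 Wh = 0.1692 kWh
LED light strip: 12.5 W × 6.64 h = 83 Wh = 0.083 kWh
Total energy = 46.75 + 53.99 + 0.1692 + 0.083 = 101 kWh
Cost = 101 kWh × €0.136 = €13.74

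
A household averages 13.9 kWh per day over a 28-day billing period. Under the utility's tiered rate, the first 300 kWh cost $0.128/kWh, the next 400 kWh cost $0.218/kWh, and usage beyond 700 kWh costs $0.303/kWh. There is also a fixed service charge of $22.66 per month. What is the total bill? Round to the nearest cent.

$80.51

Usage = 13.9 kWh/day × 28 days = 389.2 kWh
First 300 kWh × $0.128 = $38.40
Next 89.2 kWh × $0.218 = $19.45
Remaining tier: 0 kWh (not reached)
Energy charge = $57.85; + service $22.66 = $80.51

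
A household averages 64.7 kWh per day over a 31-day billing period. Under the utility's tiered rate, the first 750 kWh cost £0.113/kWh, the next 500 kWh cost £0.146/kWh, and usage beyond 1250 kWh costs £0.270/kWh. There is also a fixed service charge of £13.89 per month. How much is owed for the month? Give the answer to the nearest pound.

£376

Usage = 64.7 kWh/day × 31 days = 2005.7 kWh
First 750 kWh × £0.113 = £84.75
Next 500 kWh × £0.146 = £73.00
Remaining 755.7 kWh × £0.270 = £204.04
Energy charge = £361.79; + service £13.89 = £375.68 ≈ £376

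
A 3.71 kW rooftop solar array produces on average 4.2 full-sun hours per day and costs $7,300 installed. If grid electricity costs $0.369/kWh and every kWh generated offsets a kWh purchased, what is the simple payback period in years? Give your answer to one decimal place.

3.5 years

Daily generation = 3.71 kW × 4.2 h = 15.58 kWh
Annual generation = 15.58 × 365 = 5687.4 kWh
Annual savings = 5687.4 × $0.369 = $2,098.66
Payback = $7,300 / $2,098.66 = 3.48 years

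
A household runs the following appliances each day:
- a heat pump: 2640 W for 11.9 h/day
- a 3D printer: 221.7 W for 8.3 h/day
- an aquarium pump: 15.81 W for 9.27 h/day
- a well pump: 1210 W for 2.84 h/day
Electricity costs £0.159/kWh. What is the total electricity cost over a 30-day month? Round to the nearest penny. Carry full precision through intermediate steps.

heat pump: 2640 W × 11.9 h × 30 d = 942,480 Wh = 942.5 kWh
3D printer: 221.7 W × 8.3 h × 30 d = 55,203 Wh = 55.2 kWh
aquarium pump: 15.81 W × 9.27 h × 30 d = 4,397 Wh = 4.397 kWh
well pump: 1210 W × 2.84 h × 30 d = 103,092 Wh = 103.1 kWh
Total energy = 942.5 + 55.2 + 4.397 + 103.1 = 1,105 kWh
Cost = 1,105 kWh × £0.159 = £175.72

£175.72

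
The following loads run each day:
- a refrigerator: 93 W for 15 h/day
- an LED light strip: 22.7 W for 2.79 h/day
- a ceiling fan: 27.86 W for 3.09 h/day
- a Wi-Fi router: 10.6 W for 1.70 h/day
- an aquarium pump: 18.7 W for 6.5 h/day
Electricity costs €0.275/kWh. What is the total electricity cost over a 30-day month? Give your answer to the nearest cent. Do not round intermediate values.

€13.89

refrigerator: 93 W × 15 h × 30 d = 41,850 Wh = 41.85 kWh
LED light strip: 22.7 W × 2.79 h × 30 d = 1,900 Wh = 1.9 kWh
ceiling fan: 27.86 W × 3.09 h × 30 d = 2,583 Wh = 2.583 kWh
Wi-Fi router: 10.6 W × 1.70 h × 30 d = 541 Wh = 0.5406 kWh
aquarium pump: 18.7 W × 6.5 h × 30 d = 3,646 Wh = 3.647 kWh
Total energy = 41.85 + 1.9 + 2.583 + 0.5406 + 3.647 = 50.52 kWh
Cost = 50.52 kWh × €0.275 = €13.89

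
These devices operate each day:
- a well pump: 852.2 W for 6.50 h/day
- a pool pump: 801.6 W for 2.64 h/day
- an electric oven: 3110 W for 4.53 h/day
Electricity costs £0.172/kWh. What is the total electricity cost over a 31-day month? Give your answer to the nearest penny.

well pump: 852.2 W × 6.50 h × 31 d = 171,718 Wh = 171.7 kWh
pool pump: 801.6 W × 2.64 h × 31 d = 65,603 Wh = 65.6 kWh
electric oven: 3110 W × 4.53 h × 31 d = 436,737 Wh = 436.7 kWh
Total energy = 171.7 + 65.6 + 436.7 = 674.1 kWh
Cost = 674.1 kWh × £0.172 = £115.94

£115.94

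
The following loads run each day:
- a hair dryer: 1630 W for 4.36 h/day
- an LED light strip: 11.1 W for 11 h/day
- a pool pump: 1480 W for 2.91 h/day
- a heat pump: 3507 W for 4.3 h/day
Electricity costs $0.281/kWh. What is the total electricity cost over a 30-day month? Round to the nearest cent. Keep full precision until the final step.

hair dryer: 1630 W × 4.36 h × 30 d = 213,204 Wh = 213.2 kWh
LED light strip: 11.1 W × 11 h × 30 d = 3,663 Wh = 3.663 kWh
pool pump: 1480 W × 2.91 h × 30 d = 129,204 Wh = 129.2 kWh
heat pump: 3507 W × 4.3 h × 30 d = 452,403 Wh = 452.4 kWh
Total energy = 213.2 + 3.663 + 129.2 + 452.4 = 798.5 kWh
Cost = 798.5 kWh × $0.281 = $224.37

$224.37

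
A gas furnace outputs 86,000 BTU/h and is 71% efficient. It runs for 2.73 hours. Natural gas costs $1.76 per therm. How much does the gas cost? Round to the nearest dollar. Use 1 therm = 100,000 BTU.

Heat delivered = 86,000 BTU/h × 2.73 h = 234,780 BTU
Gas input = 234,780 / 0.71 = 330,676 BTU
= 330,676 / 100,000 = 3.307 therm
Cost = 3.307 × $1.76/therm = $5.82 ≈ $6

$6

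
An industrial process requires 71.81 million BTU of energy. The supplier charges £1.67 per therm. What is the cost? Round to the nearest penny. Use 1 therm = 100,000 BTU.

£1199.23

71.81 million BTU × (10 therm/million BTU) = 718.1 therm
Cost = 718.1 therm × £1.67/therm = £1,199.23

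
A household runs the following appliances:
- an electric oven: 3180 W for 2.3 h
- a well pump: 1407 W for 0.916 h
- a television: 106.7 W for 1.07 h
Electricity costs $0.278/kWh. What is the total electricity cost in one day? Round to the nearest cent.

$2.42

electric oven: 3180 W × 2.3 h = 7,314 Wh = 7.314 kWh
well pump: 1407 W × 0.916 h = 1,289 Wh = 1.289 kWh
television: 106.7 W × 1.07 h = 114 Wh = 0.1142 kWh
Total energy = 7.314 + 1.289 + 0.1142 = 8.717 kWh
Cost = 8.717 kWh × $0.278 = $2.42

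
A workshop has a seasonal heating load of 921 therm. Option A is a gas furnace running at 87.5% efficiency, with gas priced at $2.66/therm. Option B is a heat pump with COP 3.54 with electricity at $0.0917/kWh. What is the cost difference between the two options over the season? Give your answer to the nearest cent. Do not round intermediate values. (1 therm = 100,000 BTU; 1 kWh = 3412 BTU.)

Heat load = 921 therm × 100,000 = 92,100,000 BTU
Gas: input = 92,100,000 / 0.875 = 105,257,143 BTU = 1,053 therm → 1,053 × $2.66 = $2,799.84
Heat pump: 92,100,000 BTU / 3412 = 26,990 kWh heat; / 3.54 = 7,625 kWh in → × $0.0917 = $699.22
Difference = |$2,799.84 − $699.22| = $2,100.62

$2100.62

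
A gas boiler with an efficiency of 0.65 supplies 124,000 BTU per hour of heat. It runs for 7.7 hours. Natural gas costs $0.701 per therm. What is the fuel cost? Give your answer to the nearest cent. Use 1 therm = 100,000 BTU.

$10.30

Heat delivered = 124,000 BTU/h × 7.7 h = 954,800 BTU
Gas input = 954,800 / 0.65 = 1,468,923 BTU
= 1,468,923 / 100,000 = 14.69 therm
Cost = 14.69 × $0.701/therm = $10.30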